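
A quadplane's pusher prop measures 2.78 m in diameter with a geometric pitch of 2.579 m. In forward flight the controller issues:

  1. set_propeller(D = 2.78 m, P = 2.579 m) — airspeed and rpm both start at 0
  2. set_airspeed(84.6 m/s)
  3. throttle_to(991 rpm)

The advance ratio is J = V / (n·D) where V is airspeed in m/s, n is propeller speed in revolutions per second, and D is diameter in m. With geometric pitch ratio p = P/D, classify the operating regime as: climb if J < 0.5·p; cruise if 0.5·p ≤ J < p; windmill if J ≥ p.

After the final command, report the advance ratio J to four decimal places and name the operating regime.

J = 1.8425, regime = windmill

set_propeller: D = 2.78 m, P = 2.579 m (p = P/D = 0.927698); state ← (V=0, rpm=0)
set_airspeed(84.6): V ← 84.6 m/s
throttle_to(991): rpm ← 991
final state: V = 84.6 m/s, rpm = 991 → n = rpm/60 = 16.516667 rev/s
J = V / (n·D) = 84.6 / (16.516667 × 2.78) = 1.842482
regime bands: climb J<0.4638 | cruise [0.4638, 0.9277) | windmill J≥0.9277
J = 1.8425 → windmill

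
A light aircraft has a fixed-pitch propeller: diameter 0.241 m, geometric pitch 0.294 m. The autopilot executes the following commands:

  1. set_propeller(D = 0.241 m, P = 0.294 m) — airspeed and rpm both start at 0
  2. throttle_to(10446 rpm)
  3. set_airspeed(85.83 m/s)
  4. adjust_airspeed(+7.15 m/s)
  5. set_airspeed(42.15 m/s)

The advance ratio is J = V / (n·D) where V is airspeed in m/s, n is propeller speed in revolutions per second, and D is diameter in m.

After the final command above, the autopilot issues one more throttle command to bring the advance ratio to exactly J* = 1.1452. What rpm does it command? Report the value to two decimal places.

rpm = 9163.27

set_propeller: D = 0.241 m, P = 0.294 m (p = P/D = 1.219917); state ← (V=0, rpm=0)
throttle_to(10446): rpm ← 10446
set_airspeed(85.83): V ← 85.83 m/s
adjust_airspeed(+7.15): V ← 85.83 +7.15 = 92.98 m/s
set_airspeed(42.15): V ← 42.15 m/s
final state: V = 42.15 m/s, rpm = 10446 → n = rpm/60 = 174.100000 rev/s
target J* = 1.1452; solve J* = V/(n·D) for n: n = V/(J*·D) = 42.15/(1.1452 × 0.241) = 152.721154 rev/s
rpm = 60·n = 9163.269240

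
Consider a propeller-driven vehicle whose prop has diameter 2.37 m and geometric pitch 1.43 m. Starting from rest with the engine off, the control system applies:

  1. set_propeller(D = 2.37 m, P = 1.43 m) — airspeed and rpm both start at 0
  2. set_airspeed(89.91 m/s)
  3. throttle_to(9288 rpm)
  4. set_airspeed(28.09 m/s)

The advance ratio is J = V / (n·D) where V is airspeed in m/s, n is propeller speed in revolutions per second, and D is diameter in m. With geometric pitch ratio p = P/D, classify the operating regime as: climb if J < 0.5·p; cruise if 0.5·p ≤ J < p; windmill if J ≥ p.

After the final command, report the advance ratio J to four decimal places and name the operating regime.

J = 0.0766, regime = climb

set_propeller: D = 2.37 m, P = 1.43 m (p = P/D = 0.603376); state ← (V=0, rpm=0)
set_airspeed(89.91): V ← 89.91 m/s
throttle_to(9288): rpm ← 9288
set_airspeed(28.09): V ← 28.09 m/s
final state: V = 28.09 m/s, rpm = 9288 → n = rpm/60 = 154.800000 rev/s
J = V / (n·D) = 28.09 / (154.800000 × 2.37) = 0.076565
regime bands: climb J<0.3017 | cruise [0.3017, 0.6034) | windmill J≥0.6034
J = 0.0766 → climb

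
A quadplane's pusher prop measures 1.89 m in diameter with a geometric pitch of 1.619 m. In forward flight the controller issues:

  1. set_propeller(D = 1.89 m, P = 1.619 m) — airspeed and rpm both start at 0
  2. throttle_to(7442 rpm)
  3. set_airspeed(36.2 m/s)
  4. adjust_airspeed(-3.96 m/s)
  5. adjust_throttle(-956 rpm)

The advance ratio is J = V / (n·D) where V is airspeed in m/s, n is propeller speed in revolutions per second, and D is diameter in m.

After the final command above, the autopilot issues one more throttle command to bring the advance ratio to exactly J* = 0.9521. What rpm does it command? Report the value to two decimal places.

rpm = 1074.98

set_propeller: D = 1.89 m, P = 1.619 m (p = P/D = 0.856614); state ← (V=0, rpm=0)
throttle_to(7442): rpm ← 7442
set_airspeed(36.2): V ← 36.2 m/s
adjust_airspeed(-3.96): V ← 36.2 -3.96 = 32.24 m/s
adjust_throttle(-956): rpm ← 7442 -956 = 6486
final state: V = 32.24 m/s, rpm = 6486 → n = rpm/60 = 108.100000 rev/s
target J* = 0.9521; solve J* = V/(n·D) for n: n = V/(J*·D) = 32.24/(0.9521 × 1.89) = 17.916396 rev/s
rpm = 60·n = 1074.983787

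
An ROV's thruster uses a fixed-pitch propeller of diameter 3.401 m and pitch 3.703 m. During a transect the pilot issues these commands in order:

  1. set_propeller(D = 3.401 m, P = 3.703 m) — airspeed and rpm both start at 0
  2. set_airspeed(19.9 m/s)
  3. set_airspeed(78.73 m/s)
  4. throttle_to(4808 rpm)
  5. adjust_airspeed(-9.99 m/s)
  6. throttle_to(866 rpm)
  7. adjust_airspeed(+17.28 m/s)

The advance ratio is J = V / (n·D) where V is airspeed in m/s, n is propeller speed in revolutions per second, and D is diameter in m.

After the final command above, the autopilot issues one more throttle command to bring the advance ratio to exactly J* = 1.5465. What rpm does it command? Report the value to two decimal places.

set_propeller: D = 3.401 m, P = 3.703 m (p = P/D = 1.088797); state ← (V=0, rpm=0)
set_airspeed(19.9): V ← 19.9 m/s
set_airspeed(78.73): V ← 78.73 m/s
throttle_to(4808): rpm ← 4808
adjust_airspeed(-9.99): V ← 78.73 -9.99 = 68.74 m/s
throttle_to(866): rpm ← 866
adjust_airspeed(+17.28): V ← 68.74 +17.28 = 86.02 m/s
final state: V = 86.02 m/s, rpm = 866 → n = rpm/60 = 14.433333 rev/s
target J* = 1.5465; solve J* = V/(n·D) for n: n = V/(J*·D) = 86.02/(1.5465 × 3.401) = 16.354711 rev/s
rpm = 60·n = 981.282677

rpm = 981.28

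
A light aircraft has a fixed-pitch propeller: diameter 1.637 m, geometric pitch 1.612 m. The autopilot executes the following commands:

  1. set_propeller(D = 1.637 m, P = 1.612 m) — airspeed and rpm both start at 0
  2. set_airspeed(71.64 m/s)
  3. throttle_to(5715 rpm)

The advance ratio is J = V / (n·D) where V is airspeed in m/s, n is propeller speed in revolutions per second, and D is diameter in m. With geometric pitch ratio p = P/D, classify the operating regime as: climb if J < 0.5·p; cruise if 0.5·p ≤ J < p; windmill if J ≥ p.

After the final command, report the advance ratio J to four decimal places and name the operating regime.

J = 0.4595, regime = climb

set_propeller: D = 1.637 m, P = 1.612 m (p = P/D = 0.984728); state ← (V=0, rpm=0)
set_airspeed(71.64): V ← 71.64 m/s
throttle_to(5715): rpm ← 5715
final state: V = 71.64 m/s, rpm = 5715 → n = rpm/60 = 95.250000 rev/s
J = V / (n·D) = 71.64 / (95.250000 × 1.637) = 0.459454
regime bands: climb J<0.4924 | cruise [0.4924, 0.9847) | windmill J≥0.9847
J = 0.4595 → climb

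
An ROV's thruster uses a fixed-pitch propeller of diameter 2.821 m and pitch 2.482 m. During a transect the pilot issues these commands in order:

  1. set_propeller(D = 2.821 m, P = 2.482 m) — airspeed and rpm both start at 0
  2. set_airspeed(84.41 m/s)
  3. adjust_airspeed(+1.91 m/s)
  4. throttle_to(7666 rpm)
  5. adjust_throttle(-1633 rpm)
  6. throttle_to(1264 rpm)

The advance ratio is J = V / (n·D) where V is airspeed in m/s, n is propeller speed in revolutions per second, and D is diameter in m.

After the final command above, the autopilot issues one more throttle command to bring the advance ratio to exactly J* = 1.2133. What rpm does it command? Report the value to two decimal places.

set_propeller: D = 2.821 m, P = 2.482 m (p = P/D = 0.879830); state ← (V=0, rpm=0)
set_airspeed(84.41): V ← 84.41 m/s
adjust_airspeed(+1.91): V ← 84.41 +1.91 = 86.32 m/s
throttle_to(7666): rpm ← 7666
adjust_throttle(-1633): rpm ← 7666 -1633 = 6033
throttle_to(1264): rpm ← 1264
final state: V = 86.32 m/s, rpm = 1264 → n = rpm/60 = 21.066667 rev/s
target J* = 1.2133; solve J* = V/(n·D) for n: n = V/(J*·D) = 86.32/(1.2133 × 2.821) = 25.219713 rev/s
rpm = 60·n = 1513.182808

rpm = 1513.18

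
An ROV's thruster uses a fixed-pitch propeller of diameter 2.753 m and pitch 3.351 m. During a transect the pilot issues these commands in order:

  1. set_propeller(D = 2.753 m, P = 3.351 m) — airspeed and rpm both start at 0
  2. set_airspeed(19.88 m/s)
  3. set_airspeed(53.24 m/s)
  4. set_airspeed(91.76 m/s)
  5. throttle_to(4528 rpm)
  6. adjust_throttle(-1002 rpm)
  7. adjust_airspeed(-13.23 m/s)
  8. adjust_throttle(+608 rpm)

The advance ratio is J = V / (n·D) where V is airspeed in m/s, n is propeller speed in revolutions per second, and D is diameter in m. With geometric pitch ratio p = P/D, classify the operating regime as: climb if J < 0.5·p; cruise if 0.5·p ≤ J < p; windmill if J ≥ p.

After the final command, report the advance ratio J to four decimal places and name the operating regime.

set_propeller: D = 2.753 m, P = 3.351 m (p = P/D = 1.217218); state ← (V=0, rpm=0)
set_airspeed(19.88): V ← 19.88 m/s
set_airspeed(53.24): V ← 53.24 m/s
set_airspeed(91.76): V ← 91.76 m/s
throttle_to(4528): rpm ← 4528
adjust_throttle(-1002): rpm ← 4528 -1002 = 3526
adjust_airspeed(-13.23): V ← 91.76 -13.23 = 78.53 m/s
adjust_throttle(+608): rpm ← 3526 +608 = 4134
final state: V = 78.53 m/s, rpm = 4134 → n = rpm/60 = 68.900000 rev/s
J = V / (n·D) = 78.53 / (68.900000 × 2.753) = 0.414009
regime bands: climb J<0.6086 | cruise [0.6086, 1.2172) | windmill J≥1.2172
J = 0.4140 → climb

J = 0.4140, regime = climb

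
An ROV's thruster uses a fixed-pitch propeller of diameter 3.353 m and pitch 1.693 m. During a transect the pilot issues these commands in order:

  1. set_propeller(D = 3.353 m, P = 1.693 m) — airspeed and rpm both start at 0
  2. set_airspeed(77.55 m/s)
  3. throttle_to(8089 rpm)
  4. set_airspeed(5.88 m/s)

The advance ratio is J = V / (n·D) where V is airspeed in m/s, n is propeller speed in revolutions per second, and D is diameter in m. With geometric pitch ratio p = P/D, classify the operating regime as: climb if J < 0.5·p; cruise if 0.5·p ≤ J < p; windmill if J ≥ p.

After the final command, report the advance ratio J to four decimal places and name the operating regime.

set_propeller: D = 3.353 m, P = 1.693 m (p = P/D = 0.504921); state ← (V=0, rpm=0)
set_airspeed(77.55): V ← 77.55 m/s
throttle_to(8089): rpm ← 8089
set_airspeed(5.88): V ← 5.88 m/s
final state: V = 5.88 m/s, rpm = 8089 → n = rpm/60 = 134.816667 rev/s
J = V / (n·D) = 5.88 / (134.816667 × 3.353) = 0.013008
regime bands: climb J<0.2525 | cruise [0.2525, 0.5049) | windmill J≥0.5049
J = 0.0130 → climb

J = 0.0130, regime = climb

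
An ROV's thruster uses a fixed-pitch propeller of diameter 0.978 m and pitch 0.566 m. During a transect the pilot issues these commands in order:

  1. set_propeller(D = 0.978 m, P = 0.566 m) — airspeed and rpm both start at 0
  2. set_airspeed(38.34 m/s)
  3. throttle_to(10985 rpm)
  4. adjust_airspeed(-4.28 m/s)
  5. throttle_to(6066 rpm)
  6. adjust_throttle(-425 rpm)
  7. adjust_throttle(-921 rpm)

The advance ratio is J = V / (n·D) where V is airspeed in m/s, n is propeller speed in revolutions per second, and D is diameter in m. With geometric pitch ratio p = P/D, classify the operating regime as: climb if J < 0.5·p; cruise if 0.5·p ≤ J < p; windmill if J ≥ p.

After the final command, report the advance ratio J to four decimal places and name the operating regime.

set_propeller: D = 0.978 m, P = 0.566 m (p = P/D = 0.578732); state ← (V=0, rpm=0)
set_airspeed(38.34): V ← 38.34 m/s
throttle_to(10985): rpm ← 10985
adjust_airspeed(-4.28): V ← 38.34 -4.28 = 34.06 m/s
throttle_to(6066): rpm ← 6066
adjust_throttle(-425): rpm ← 6066 -425 = 5641
adjust_throttle(-921): rpm ← 5641 -921 = 4720
final state: V = 34.06 m/s, rpm = 4720 → n = rpm/60 = 78.666667 rev/s
J = V / (n·D) = 34.06 / (78.666667 × 0.978) = 0.442706
regime bands: climb J<0.2894 | cruise [0.2894, 0.5787) | windmill J≥0.5787
J = 0.4427 → cruise

J = 0.4427, regime = cruise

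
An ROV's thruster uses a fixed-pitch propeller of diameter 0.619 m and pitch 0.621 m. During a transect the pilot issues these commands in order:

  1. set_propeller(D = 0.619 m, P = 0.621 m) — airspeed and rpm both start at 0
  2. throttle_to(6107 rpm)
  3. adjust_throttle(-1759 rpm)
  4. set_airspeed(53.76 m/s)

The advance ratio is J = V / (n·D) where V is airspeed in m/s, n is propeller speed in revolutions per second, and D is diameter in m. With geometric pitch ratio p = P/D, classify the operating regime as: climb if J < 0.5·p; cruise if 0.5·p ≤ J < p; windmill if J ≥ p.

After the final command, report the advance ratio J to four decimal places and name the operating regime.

set_propeller: D = 0.619 m, P = 0.621 m (p = P/D = 1.003231); state ← (V=0, rpm=0)
throttle_to(6107): rpm ← 6107
adjust_throttle(-1759): rpm ← 6107 -1759 = 4348
set_airspeed(53.76): V ← 53.76 m/s
final state: V = 53.76 m/s, rpm = 4348 → n = rpm/60 = 72.466667 rev/s
J = V / (n·D) = 53.76 / (72.466667 × 0.619) = 1.198479
regime bands: climb J<0.5016 | cruise [0.5016, 1.0032) | windmill J≥1.0032
J = 1.1985 → windmill

J = 1.1985, regime = windmill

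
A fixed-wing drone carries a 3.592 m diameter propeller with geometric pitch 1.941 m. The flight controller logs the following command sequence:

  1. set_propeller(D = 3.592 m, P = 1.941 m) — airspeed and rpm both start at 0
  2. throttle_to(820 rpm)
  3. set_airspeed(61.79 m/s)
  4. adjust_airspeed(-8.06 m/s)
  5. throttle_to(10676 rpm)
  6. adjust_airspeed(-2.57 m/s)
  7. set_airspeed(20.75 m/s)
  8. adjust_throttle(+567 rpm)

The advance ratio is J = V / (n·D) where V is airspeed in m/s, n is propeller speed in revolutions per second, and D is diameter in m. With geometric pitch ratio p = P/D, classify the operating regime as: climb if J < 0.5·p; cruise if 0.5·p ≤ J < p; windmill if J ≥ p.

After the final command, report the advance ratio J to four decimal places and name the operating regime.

set_propeller: D = 3.592 m, P = 1.941 m (p = P/D = 0.540367); state ← (V=0, rpm=0)
throttle_to(820): rpm ← 820
set_airspeed(61.79): V ← 61.79 m/s
adjust_airspeed(-8.06): V ← 61.79 -8.06 = 53.73 m/s
throttle_to(10676): rpm ← 10676
adjust_airspeed(-2.57): V ← 53.73 -2.57 = 51.16 m/s
set_airspeed(20.75): V ← 20.75 m/s
adjust_throttle(+567): rpm ← 10676 +567 = 11243
final state: V = 20.75 m/s, rpm = 11243 → n = rpm/60 = 187.383333 rev/s
J = V / (n·D) = 20.75 / (187.383333 × 3.592) = 0.030828
regime bands: climb J<0.2702 | cruise [0.2702, 0.5404) | windmill J≥0.5404
J = 0.0308 → climb

J = 0.0308, regime = climb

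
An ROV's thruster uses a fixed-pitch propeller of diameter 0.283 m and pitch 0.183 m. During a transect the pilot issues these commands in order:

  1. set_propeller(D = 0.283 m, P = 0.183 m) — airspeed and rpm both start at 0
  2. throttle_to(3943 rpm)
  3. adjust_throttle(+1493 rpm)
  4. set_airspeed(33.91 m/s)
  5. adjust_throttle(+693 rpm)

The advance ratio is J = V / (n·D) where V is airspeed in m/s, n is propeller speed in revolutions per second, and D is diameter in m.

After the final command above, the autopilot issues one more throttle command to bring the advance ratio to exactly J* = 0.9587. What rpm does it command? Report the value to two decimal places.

rpm = 7499.11

set_propeller: D = 0.283 m, P = 0.183 m (p = P/D = 0.646643); state ← (V=0, rpm=0)
throttle_to(3943): rpm ← 3943
adjust_throttle(+1493): rpm ← 3943 +1493 = 5436
set_airspeed(33.91): V ← 33.91 m/s
adjust_throttle(+693): rpm ← 5436 +693 = 6129
final state: V = 33.91 m/s, rpm = 6129 → n = rpm/60 = 102.150000 rev/s
target J* = 0.9587; solve J* = V/(n·D) for n: n = V/(J*·D) = 33.91/(0.9587 × 0.283) = 124.985211 rev/s
rpm = 60·n = 7499.112646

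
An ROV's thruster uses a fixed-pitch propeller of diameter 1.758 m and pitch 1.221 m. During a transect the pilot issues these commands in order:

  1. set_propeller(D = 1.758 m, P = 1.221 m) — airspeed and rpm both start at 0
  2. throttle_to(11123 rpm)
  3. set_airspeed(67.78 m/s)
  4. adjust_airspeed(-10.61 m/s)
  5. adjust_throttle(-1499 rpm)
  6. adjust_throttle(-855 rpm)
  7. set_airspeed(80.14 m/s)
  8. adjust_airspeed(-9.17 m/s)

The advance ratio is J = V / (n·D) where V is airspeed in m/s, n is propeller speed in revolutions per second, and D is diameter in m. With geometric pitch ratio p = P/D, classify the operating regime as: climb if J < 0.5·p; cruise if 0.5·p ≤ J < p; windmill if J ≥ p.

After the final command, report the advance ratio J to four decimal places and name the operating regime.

set_propeller: D = 1.758 m, P = 1.221 m (p = P/D = 0.694539); state ← (V=0, rpm=0)
throttle_to(11123): rpm ← 11123
set_airspeed(67.78): V ← 67.78 m/s
adjust_airspeed(-10.61): V ← 67.78 -10.61 = 57.17 m/s
adjust_throttle(-1499): rpm ← 11123 -1499 = 9624
adjust_throttle(-855): rpm ← 9624 -855 = 8769
set_airspeed(80.14): V ← 80.14 m/s
adjust_airspeed(-9.17): V ← 80.14 -9.17 = 70.97 m/s
final state: V = 70.97 m/s, rpm = 8769 → n = rpm/60 = 146.150000 rev/s
J = V / (n·D) = 70.97 / (146.150000 × 1.758) = 0.276221
regime bands: climb J<0.3473 | cruise [0.3473, 0.6945) | windmill J≥0.6945
J = 0.2762 → climb

J = 0.2762, regime = climb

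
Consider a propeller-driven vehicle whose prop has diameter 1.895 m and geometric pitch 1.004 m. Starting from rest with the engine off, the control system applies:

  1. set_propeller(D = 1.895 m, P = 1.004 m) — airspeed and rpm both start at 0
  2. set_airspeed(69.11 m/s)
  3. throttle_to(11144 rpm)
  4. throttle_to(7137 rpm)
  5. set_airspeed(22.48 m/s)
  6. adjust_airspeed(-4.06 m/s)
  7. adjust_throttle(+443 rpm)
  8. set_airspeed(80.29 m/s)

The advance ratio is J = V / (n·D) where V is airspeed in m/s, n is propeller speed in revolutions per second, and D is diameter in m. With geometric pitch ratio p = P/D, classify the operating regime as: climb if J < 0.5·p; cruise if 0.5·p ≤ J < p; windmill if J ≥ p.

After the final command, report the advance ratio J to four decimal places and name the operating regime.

set_propeller: D = 1.895 m, P = 1.004 m (p = P/D = 0.529815); state ← (V=0, rpm=0)
set_airspeed(69.11): V ← 69.11 m/s
throttle_to(11144): rpm ← 11144
throttle_to(7137): rpm ← 7137
set_airspeed(22.48): V ← 22.48 m/s
adjust_airspeed(-4.06): V ← 22.48 -4.06 = 18.42 m/s
adjust_throttle(+443): rpm ← 7137 +443 = 7580
set_airspeed(80.29): V ← 80.29 m/s
final state: V = 80.29 m/s, rpm = 7580 → n = rpm/60 = 126.333333 rev/s
J = V / (n·D) = 80.29 / (126.333333 × 1.895) = 0.335378
regime bands: climb J<0.2649 | cruise [0.2649, 0.5298) | windmill J≥0.5298
J = 0.3354 → cruise

J = 0.3354, regime = cruise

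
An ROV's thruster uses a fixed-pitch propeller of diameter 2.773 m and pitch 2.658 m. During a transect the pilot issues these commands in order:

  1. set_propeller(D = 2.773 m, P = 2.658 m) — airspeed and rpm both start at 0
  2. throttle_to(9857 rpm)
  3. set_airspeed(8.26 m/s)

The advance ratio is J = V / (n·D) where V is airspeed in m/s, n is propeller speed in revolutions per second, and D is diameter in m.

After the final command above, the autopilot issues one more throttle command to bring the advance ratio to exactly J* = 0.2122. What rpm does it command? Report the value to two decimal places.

rpm = 842.24

set_propeller: D = 2.773 m, P = 2.658 m (p = P/D = 0.958529); state ← (V=0, rpm=0)
throttle_to(9857): rpm ← 9857
set_airspeed(8.26): V ← 8.26 m/s
final state: V = 8.26 m/s, rpm = 9857 → n = rpm/60 = 164.283333 rev/s
target J* = 0.2122; solve J* = V/(n·D) for n: n = V/(J*·D) = 8.26/(0.2122 × 2.773) = 14.037339 rev/s
rpm = 60·n = 842.240359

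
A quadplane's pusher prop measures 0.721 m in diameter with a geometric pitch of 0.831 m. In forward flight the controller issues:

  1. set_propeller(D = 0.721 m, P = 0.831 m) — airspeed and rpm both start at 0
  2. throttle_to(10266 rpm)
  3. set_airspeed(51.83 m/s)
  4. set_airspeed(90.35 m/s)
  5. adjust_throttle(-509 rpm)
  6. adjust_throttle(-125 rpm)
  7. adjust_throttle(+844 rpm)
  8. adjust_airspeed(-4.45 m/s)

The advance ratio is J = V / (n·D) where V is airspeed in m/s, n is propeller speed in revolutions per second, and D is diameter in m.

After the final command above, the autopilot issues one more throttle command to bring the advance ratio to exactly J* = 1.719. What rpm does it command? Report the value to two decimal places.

rpm = 4158.47

set_propeller: D = 0.721 m, P = 0.831 m (p = P/D = 1.152566); state ← (V=0, rpm=0)
throttle_to(10266): rpm ← 10266
set_airspeed(51.83): V ← 51.83 m/s
set_airspeed(90.35): V ← 90.35 m/s
adjust_throttle(-509): rpm ← 10266 -509 = 9757
adjust_throttle(-125): rpm ← 9757 -125 = 9632
adjust_throttle(+844): rpm ← 9632 +844 = 10476
adjust_airspeed(-4.45): V ← 90.35 -4.45 = 85.9 m/s
final state: V = 85.9 m/s, rpm = 10476 → n = rpm/60 = 174.600000 rev/s
target J* = 1.719; solve J* = V/(n·D) for n: n = V/(J*·D) = 85.9/(1.719 × 0.721) = 69.307785 rev/s
rpm = 60·n = 4158.467128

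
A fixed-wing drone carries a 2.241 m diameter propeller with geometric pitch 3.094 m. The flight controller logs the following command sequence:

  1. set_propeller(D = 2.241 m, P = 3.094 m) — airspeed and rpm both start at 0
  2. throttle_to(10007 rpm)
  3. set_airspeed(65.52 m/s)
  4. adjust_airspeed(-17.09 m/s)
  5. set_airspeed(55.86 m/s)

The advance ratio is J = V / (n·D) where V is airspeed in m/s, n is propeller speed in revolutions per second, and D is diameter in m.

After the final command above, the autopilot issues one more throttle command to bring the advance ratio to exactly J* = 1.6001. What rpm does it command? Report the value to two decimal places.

rpm = 934.68

set_propeller: D = 2.241 m, P = 3.094 m (p = P/D = 1.380634); state ← (V=0, rpm=0)
throttle_to(10007): rpm ← 10007
set_airspeed(65.52): V ← 65.52 m/s
adjust_airspeed(-17.09): V ← 65.52 -17.09 = 48.43 m/s
set_airspeed(55.86): V ← 55.86 m/s
final state: V = 55.86 m/s, rpm = 10007 → n = rpm/60 = 166.783333 rev/s
target J* = 1.6001; solve J* = V/(n·D) for n: n = V/(J*·D) = 55.86/(1.6001 × 2.241) = 15.578009 rev/s
rpm = 60·n = 934.680538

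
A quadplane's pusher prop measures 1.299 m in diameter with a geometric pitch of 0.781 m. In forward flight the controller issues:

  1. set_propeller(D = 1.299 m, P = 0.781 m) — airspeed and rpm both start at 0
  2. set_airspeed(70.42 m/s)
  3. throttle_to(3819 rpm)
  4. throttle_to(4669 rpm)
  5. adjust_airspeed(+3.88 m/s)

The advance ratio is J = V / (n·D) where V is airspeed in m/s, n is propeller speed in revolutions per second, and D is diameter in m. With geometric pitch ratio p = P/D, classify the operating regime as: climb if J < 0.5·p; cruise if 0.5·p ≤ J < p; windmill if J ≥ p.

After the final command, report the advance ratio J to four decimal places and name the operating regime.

J = 0.7350, regime = windmill

set_propeller: D = 1.299 m, P = 0.781 m (p = P/D = 0.601232); state ← (V=0, rpm=0)
set_airspeed(70.42): V ← 70.42 m/s
throttle_to(3819): rpm ← 3819
throttle_to(4669): rpm ← 4669
adjust_airspeed(+3.88): V ← 70.42 +3.88 = 74.3 m/s
final state: V = 74.3 m/s, rpm = 4669 → n = rpm/60 = 77.816667 rev/s
J = V / (n·D) = 74.3 / (77.816667 × 1.299) = 0.735033
regime bands: climb J<0.3006 | cruise [0.3006, 0.6012) | windmill J≥0.6012
J = 0.7350 → windmill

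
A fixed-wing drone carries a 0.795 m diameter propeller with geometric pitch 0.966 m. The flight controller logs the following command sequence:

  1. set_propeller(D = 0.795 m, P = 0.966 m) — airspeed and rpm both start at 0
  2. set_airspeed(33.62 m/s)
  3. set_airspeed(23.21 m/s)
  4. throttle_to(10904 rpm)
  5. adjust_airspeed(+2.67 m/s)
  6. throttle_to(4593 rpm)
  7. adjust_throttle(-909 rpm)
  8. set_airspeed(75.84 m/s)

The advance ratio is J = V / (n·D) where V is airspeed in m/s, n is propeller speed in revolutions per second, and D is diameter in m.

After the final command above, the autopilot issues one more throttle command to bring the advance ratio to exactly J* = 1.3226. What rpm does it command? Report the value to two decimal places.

set_propeller: D = 0.795 m, P = 0.966 m (p = P/D = 1.215094); state ← (V=0, rpm=0)
set_airspeed(33.62): V ← 33.62 m/s
set_airspeed(23.21): V ← 23.21 m/s
throttle_to(10904): rpm ← 10904
adjust_airspeed(+2.67): V ← 23.21 +2.67 = 25.88 m/s
throttle_to(4593): rpm ← 4593
adjust_throttle(-909): rpm ← 4593 -909 = 3684
set_airspeed(75.84): V ← 75.84 m/s
final state: V = 75.84 m/s, rpm = 3684 → n = rpm/60 = 61.400000 rev/s
target J* = 1.3226; solve J* = V/(n·D) for n: n = V/(J*·D) = 75.84/(1.3226 × 0.795) = 72.127799 rev/s
rpm = 60·n = 4327.667915

rpm = 4327.67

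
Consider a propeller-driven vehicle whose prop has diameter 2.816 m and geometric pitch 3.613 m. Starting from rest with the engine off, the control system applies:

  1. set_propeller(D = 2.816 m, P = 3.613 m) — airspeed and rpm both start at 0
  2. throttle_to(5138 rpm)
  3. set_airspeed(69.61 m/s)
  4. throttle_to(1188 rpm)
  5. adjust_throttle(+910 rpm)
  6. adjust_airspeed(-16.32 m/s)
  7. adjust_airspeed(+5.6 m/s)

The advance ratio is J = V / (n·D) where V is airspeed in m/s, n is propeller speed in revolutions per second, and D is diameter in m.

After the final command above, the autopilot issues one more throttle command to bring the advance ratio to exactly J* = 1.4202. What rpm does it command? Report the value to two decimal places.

set_propeller: D = 2.816 m, P = 3.613 m (p = P/D = 1.283026); state ← (V=0, rpm=0)
throttle_to(5138): rpm ← 5138
set_airspeed(69.61): V ← 69.61 m/s
throttle_to(1188): rpm ← 1188
adjust_throttle(+910): rpm ← 1188 +910 = 2098
adjust_airspeed(-16.32): V ← 69.61 -16.32 = 53.29 m/s
adjust_airspeed(+5.6): V ← 53.29 +5.6 = 58.89 m/s
final state: V = 58.89 m/s, rpm = 2098 → n = rpm/60 = 34.966667 rev/s
target J* = 1.4202; solve J* = V/(n·D) for n: n = V/(J*·D) = 58.89/(1.4202 × 2.816) = 14.725139 rev/s
rpm = 60·n = 883.508325

rpm = 883.51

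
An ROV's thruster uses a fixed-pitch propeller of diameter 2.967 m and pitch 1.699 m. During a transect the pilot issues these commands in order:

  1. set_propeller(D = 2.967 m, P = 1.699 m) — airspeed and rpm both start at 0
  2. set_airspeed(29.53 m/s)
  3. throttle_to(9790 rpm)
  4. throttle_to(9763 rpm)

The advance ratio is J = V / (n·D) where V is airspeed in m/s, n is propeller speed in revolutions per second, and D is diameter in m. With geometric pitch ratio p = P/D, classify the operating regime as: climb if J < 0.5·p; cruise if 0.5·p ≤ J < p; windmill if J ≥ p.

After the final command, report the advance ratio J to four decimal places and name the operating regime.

set_propeller: D = 2.967 m, P = 1.699 m (p = P/D = 0.572632); state ← (V=0, rpm=0)
set_airspeed(29.53): V ← 29.53 m/s
throttle_to(9790): rpm ← 9790
throttle_to(9763): rpm ← 9763
final state: V = 29.53 m/s, rpm = 9763 → n = rpm/60 = 162.716667 rev/s
J = V / (n·D) = 29.53 / (162.716667 × 2.967) = 0.061167
regime bands: climb J<0.2863 | cruise [0.2863, 0.5726) | windmill J≥0.5726
J = 0.0612 → climb

J = 0.0612, regime = climb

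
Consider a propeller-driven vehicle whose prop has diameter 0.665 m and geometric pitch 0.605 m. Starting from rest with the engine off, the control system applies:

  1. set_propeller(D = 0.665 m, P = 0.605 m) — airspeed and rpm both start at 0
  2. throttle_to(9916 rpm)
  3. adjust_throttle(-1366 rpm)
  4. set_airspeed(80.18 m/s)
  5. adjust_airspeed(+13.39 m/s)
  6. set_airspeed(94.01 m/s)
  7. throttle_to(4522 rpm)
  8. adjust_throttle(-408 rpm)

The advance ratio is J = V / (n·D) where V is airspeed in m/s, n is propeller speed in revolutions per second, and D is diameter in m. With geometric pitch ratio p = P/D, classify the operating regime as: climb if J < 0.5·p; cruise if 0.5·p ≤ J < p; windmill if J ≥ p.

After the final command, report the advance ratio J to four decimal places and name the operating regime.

set_propeller: D = 0.665 m, P = 0.605 m (p = P/D = 0.909774); state ← (V=0, rpm=0)
throttle_to(9916): rpm ← 9916
adjust_throttle(-1366): rpm ← 9916 -1366 = 8550
set_airspeed(80.18): V ← 80.18 m/s
adjust_airspeed(+13.39): V ← 80.18 +13.39 = 93.57 m/s
set_airspeed(94.01): V ← 94.01 m/s
throttle_to(4522): rpm ← 4522
adjust_throttle(-408): rpm ← 4522 -408 = 4114
final state: V = 94.01 m/s, rpm = 4114 → n = rpm/60 = 68.566667 rev/s
J = V / (n·D) = 94.01 / (68.566667 × 0.665) = 2.061766
regime bands: climb J<0.4549 | cruise [0.4549, 0.9098) | windmill J≥0.9098
J = 2.0618 → windmill

J = 2.0618, regime = windmill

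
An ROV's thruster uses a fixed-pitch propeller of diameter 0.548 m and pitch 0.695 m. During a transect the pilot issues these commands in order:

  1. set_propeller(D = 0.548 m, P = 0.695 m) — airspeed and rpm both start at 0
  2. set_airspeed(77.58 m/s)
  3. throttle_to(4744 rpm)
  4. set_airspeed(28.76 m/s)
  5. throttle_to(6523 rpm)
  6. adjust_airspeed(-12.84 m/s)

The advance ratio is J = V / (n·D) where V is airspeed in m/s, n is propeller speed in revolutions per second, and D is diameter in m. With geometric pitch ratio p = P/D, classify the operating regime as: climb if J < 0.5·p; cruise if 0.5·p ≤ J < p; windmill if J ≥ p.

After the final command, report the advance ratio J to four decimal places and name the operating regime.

set_propeller: D = 0.548 m, P = 0.695 m (p = P/D = 1.268248); state ← (V=0, rpm=0)
set_airspeed(77.58): V ← 77.58 m/s
throttle_to(4744): rpm ← 4744
set_airspeed(28.76): V ← 28.76 m/s
throttle_to(6523): rpm ← 6523
adjust_airspeed(-12.84): V ← 28.76 -12.84 = 15.92 m/s
final state: V = 15.92 m/s, rpm = 6523 → n = rpm/60 = 108.716667 rev/s
J = V / (n·D) = 15.92 / (108.716667 × 0.548) = 0.267218
regime bands: climb J<0.6341 | cruise [0.6341, 1.2682) | windmill J≥1.2682
J = 0.2672 → climb

J = 0.2672, regime = climb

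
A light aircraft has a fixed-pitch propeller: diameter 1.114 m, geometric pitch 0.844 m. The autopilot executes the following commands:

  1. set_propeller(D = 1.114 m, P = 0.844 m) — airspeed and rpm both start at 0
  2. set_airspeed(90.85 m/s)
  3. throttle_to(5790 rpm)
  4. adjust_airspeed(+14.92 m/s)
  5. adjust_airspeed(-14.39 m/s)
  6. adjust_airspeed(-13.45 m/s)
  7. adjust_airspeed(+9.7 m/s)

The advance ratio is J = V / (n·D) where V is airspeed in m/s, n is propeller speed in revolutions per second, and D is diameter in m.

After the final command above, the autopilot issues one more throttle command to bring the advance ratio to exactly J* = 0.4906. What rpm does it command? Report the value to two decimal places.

rpm = 9620.36

set_propeller: D = 1.114 m, P = 0.844 m (p = P/D = 0.757630); state ← (V=0, rpm=0)
set_airspeed(90.85): V ← 90.85 m/s
throttle_to(5790): rpm ← 5790
adjust_airspeed(+14.92): V ← 90.85 +14.92 = 105.77 m/s
adjust_airspeed(-14.39): V ← 105.77 -14.39 = 91.38 m/s
adjust_airspeed(-13.45): V ← 91.38 -13.45 = 77.93 m/s
adjust_airspeed(+9.7): V ← 77.93 +9.7 = 87.63 m/s
final state: V = 87.63 m/s, rpm = 5790 → n = rpm/60 = 96.500000 rev/s
target J* = 0.4906; solve J* = V/(n·D) for n: n = V/(J*·D) = 87.63/(0.4906 × 1.114) = 160.339335 rev/s
rpm = 60·n = 9620.360076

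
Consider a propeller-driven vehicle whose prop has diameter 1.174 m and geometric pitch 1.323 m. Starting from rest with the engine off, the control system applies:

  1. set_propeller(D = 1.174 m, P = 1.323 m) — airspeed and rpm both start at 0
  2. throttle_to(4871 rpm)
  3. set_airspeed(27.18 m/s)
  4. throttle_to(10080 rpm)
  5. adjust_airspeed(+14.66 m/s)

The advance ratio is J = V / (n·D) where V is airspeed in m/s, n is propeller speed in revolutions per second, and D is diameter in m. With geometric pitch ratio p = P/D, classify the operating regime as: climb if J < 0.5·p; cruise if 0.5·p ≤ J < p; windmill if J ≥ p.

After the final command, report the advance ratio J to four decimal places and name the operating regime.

J = 0.2121, regime = climb

set_propeller: D = 1.174 m, P = 1.323 m (p = P/D = 1.126917); state ← (V=0, rpm=0)
throttle_to(4871): rpm ← 4871
set_airspeed(27.18): V ← 27.18 m/s
throttle_to(10080): rpm ← 10080
adjust_airspeed(+14.66): V ← 27.18 +14.66 = 41.84 m/s
final state: V = 41.84 m/s, rpm = 10080 → n = rpm/60 = 168.000000 rev/s
J = V / (n·D) = 41.84 / (168.000000 × 1.174) = 0.212136
regime bands: climb J<0.5635 | cruise [0.5635, 1.1269) | windmill J≥1.1269
J = 0.2121 → climb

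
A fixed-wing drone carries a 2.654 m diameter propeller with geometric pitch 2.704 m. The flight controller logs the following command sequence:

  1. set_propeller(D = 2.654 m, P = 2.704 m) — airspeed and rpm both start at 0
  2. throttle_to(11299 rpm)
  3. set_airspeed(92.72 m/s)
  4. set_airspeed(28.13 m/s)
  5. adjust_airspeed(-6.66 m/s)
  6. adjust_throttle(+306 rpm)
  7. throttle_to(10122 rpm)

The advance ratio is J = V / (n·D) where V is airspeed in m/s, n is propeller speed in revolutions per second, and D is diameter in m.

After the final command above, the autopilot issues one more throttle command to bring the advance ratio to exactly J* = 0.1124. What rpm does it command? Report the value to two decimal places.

set_propeller: D = 2.654 m, P = 2.704 m (p = P/D = 1.018839); state ← (V=0, rpm=0)
throttle_to(11299): rpm ← 11299
set_airspeed(92.72): V ← 92.72 m/s
set_airspeed(28.13): V ← 28.13 m/s
adjust_airspeed(-6.66): V ← 28.13 -6.66 = 21.47 m/s
adjust_throttle(+306): rpm ← 11299 +306 = 11605
throttle_to(10122): rpm ← 10122
final state: V = 21.47 m/s, rpm = 10122 → n = rpm/60 = 168.700000 rev/s
target J* = 0.1124; solve J* = V/(n·D) for n: n = V/(J*·D) = 21.47/(0.1124 × 2.654) = 71.972206 rev/s
rpm = 60·n = 4318.332363

rpm = 4318.33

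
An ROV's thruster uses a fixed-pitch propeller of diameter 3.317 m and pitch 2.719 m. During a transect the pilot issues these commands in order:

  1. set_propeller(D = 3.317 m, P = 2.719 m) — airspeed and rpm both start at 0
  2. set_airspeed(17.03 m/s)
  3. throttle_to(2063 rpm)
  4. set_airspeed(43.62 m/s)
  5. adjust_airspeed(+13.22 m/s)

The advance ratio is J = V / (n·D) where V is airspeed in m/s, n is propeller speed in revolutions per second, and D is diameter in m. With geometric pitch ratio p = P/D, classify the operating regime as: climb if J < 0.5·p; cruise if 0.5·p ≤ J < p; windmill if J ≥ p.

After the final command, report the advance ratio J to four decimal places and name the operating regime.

set_propeller: D = 3.317 m, P = 2.719 m (p = P/D = 0.819717); state ← (V=0, rpm=0)
set_airspeed(17.03): V ← 17.03 m/s
throttle_to(2063): rpm ← 2063
set_airspeed(43.62): V ← 43.62 m/s
adjust_airspeed(+13.22): V ← 43.62 +13.22 = 56.84 m/s
final state: V = 56.84 m/s, rpm = 2063 → n = rpm/60 = 34.383333 rev/s
J = V / (n·D) = 56.84 / (34.383333 × 3.317) = 0.498380
regime bands: climb J<0.4099 | cruise [0.4099, 0.8197) | windmill J≥0.8197
J = 0.4984 → cruise

J = 0.4984, regime = cruise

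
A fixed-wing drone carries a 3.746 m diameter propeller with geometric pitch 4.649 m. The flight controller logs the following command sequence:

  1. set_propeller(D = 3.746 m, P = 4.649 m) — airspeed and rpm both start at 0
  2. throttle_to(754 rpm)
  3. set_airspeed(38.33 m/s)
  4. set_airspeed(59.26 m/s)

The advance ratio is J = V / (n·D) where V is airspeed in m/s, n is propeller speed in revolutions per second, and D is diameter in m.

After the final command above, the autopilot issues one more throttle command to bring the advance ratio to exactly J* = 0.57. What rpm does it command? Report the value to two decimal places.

rpm = 1665.21

set_propeller: D = 3.746 m, P = 4.649 m (p = P/D = 1.241057); state ← (V=0, rpm=0)
throttle_to(754): rpm ← 754
set_airspeed(38.33): V ← 38.33 m/s
set_airspeed(59.26): V ← 59.26 m/s
final state: V = 59.26 m/s, rpm = 754 → n = rpm/60 = 12.566667 rev/s
target J* = 0.57; solve J* = V/(n·D) for n: n = V/(J*·D) = 59.26/(0.57 × 3.746) = 27.753580 rev/s
rpm = 60·n = 1665.214826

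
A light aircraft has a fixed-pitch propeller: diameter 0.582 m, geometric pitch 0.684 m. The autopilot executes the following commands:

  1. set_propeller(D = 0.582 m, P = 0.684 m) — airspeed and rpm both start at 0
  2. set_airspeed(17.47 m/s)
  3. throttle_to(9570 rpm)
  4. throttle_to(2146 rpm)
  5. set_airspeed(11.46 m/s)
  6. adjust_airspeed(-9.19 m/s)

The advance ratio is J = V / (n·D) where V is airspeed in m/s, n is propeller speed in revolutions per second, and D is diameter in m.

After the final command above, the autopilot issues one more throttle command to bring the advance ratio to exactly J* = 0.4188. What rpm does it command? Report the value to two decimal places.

rpm = 558.79

set_propeller: D = 0.582 m, P = 0.684 m (p = P/D = 1.175258); state ← (V=0, rpm=0)
set_airspeed(17.47): V ← 17.47 m/s
throttle_to(9570): rpm ← 9570
throttle_to(2146): rpm ← 2146
set_airspeed(11.46): V ← 11.46 m/s
adjust_airspeed(-9.19): V ← 11.46 -9.19 = 2.27 m/s
final state: V = 2.27 m/s, rpm = 2146 → n = rpm/60 = 35.766667 rev/s
target J* = 0.4188; solve J* = V/(n·D) for n: n = V/(J*·D) = 2.27/(0.4188 × 0.582) = 9.313141 rev/s
rpm = 60·n = 558.788487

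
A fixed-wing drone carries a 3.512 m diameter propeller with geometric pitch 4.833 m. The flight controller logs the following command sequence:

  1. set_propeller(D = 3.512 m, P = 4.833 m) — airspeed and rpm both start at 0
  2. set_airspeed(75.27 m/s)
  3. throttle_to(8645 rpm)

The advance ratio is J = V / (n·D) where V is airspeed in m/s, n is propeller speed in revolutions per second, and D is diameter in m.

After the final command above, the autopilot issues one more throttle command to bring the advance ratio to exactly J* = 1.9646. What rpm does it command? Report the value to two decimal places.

rpm = 654.55

set_propeller: D = 3.512 m, P = 4.833 m (p = P/D = 1.376139); state ← (V=0, rpm=0)
set_airspeed(75.27): V ← 75.27 m/s
throttle_to(8645): rpm ← 8645
final state: V = 75.27 m/s, rpm = 8645 → n = rpm/60 = 144.083333 rev/s
target J* = 1.9646; solve J* = V/(n·D) for n: n = V/(J*·D) = 75.27/(1.9646 × 3.512) = 10.909209 rev/s
rpm = 60·n = 654.552551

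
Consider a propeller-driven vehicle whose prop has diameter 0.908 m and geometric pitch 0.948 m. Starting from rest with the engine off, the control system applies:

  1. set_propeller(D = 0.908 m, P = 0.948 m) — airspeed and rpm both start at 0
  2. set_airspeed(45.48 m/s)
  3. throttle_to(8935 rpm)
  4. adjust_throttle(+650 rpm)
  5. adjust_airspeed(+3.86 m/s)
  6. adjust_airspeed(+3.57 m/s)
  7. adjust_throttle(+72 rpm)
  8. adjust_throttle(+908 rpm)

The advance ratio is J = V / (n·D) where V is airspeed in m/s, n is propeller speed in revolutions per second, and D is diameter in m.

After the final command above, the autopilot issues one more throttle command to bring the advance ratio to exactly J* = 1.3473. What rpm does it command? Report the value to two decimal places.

rpm = 2595.01

set_propeller: D = 0.908 m, P = 0.948 m (p = P/D = 1.044053); state ← (V=0, rpm=0)
set_airspeed(45.48): V ← 45.48 m/s
throttle_to(8935): rpm ← 8935
adjust_throttle(+650): rpm ← 8935 +650 = 9585
adjust_airspeed(+3.86): V ← 45.48 +3.86 = 49.34 m/s
adjust_airspeed(+3.57): V ← 49.34 +3.57 = 52.91 m/s
adjust_throttle(+72): rpm ← 9585 +72 = 9657
adjust_throttle(+908): rpm ← 9657 +908 = 10565
final state: V = 52.91 m/s, rpm = 10565 → n = rpm/60 = 176.083333 rev/s
target J* = 1.3473; solve J* = V/(n·D) for n: n = V/(J*·D) = 52.91/(1.3473 × 0.908) = 43.250149 rev/s
rpm = 60·n = 2595.008912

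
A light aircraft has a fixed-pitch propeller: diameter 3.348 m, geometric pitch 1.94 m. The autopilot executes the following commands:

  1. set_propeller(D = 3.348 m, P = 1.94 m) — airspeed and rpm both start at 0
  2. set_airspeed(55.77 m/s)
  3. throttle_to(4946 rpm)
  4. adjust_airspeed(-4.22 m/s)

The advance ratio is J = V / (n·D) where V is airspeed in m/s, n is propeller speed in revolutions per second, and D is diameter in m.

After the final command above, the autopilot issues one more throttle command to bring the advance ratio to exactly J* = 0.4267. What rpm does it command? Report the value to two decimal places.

rpm = 2165.07

set_propeller: D = 3.348 m, P = 1.94 m (p = P/D = 0.579450); state ← (V=0, rpm=0)
set_airspeed(55.77): V ← 55.77 m/s
throttle_to(4946): rpm ← 4946
adjust_airspeed(-4.22): V ← 55.77 -4.22 = 51.55 m/s
final state: V = 51.55 m/s, rpm = 4946 → n = rpm/60 = 82.433333 rev/s
target J* = 0.4267; solve J* = V/(n·D) for n: n = V/(J*·D) = 51.55/(0.4267 × 3.348) = 36.084490 rev/s
rpm = 60·n = 2165.069429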